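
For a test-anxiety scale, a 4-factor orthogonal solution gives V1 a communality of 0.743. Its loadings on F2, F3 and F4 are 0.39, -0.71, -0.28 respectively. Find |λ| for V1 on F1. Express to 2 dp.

0.09

Under orthogonal rotation h² = Σλ², so λ_F1² = h² − (0.7346) = 0.743 − 0.7346 = 0.0084.
|λ| = √0.0084 = 0.0917.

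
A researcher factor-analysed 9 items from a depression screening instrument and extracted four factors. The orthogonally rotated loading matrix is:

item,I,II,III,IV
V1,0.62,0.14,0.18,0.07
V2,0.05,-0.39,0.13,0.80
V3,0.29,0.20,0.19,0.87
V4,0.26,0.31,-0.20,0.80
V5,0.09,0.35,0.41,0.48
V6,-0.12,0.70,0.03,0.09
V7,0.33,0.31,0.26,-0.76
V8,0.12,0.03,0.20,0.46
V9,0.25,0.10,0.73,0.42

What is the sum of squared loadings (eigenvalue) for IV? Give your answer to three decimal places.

3.246

SS loadings for IV = 0.07² + 0.80² + 0.87² + 0.80² + 0.48² + 0.09² + (-0.76)² + 0.46² + 0.42² = 0.0049 + 0.6400 + 0.7569 + 0.6400 + 0.2304 + 0.0081 + 0.5776 + 0.2116 + 0.1764 = 3.2459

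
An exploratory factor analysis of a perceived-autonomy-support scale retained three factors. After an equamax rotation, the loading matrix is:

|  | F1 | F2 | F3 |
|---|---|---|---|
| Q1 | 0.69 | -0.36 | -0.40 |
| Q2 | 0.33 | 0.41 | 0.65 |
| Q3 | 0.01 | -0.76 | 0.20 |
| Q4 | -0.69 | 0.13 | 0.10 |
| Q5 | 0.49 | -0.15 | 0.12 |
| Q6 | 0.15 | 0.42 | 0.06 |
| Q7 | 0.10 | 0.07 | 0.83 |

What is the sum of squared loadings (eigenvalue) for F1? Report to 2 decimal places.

SS loadings for F1 = 0.69² + 0.33² + 0.01² + (-0.69)² + 0.49² + 0.15² + 0.10² = 0.4761 + 0.1089 + 0.0001 + 0.4761 + 0.2401 + 0.0225 + 0.0100 = 1.3338

1.33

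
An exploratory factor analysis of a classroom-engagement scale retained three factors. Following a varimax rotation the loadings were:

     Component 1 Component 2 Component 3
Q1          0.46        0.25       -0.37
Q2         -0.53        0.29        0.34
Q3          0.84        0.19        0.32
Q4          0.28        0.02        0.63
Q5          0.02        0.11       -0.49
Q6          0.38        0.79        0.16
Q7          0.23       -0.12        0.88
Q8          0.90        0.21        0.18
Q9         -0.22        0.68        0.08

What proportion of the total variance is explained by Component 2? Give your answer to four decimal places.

SS loadings for Component 2 = 0.25² + 0.29² + 0.19² + 0.02² + 0.11² + 0.79² + (-0.12)² + 0.21² + 0.68² = 1.3402
Proportion of variance = 1.3402 / 9 = 0.1489.

0.1489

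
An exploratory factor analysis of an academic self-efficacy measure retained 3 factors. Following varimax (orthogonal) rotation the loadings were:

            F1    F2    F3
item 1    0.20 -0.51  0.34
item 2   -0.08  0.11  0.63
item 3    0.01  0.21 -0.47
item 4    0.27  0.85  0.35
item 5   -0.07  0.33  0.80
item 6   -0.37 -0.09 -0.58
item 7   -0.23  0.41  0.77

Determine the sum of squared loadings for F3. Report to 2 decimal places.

2.43

SS loadings for F3 = 0.34² + 0.63² + (-0.47)² + 0.35² + 0.80² + (-0.58)² + 0.77² = 0.1156 + 0.3969 + 0.2209 + 0.1225 + 0.6400 + 0.3364 + 0.5929 = 2.4252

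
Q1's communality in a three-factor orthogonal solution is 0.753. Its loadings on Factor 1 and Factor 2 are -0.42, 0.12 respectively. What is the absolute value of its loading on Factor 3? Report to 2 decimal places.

0.75

Under orthogonal rotation h² = Σλ², so λ_Factor 3² = h² − (0.1908) = 0.753 − 0.1908 = 0.5622.
|λ| = √0.5622 = 0.7498.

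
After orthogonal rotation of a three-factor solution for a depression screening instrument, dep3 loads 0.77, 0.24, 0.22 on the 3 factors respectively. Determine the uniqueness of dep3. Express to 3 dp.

0.301

h² = 0.77² + 0.24² + 0.22² = 0.5929 + 0.0576 + 0.0484 = 0.6989
Uniqueness u² = 1 − h² = 1 − 0.6989 = 0.3011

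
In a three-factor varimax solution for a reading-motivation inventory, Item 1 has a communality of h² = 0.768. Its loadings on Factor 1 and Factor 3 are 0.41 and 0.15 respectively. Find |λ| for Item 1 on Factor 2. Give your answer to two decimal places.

0.76

Under orthogonal rotation h² = Σλ², so λ_Factor 2² = h² − (0.1906) = 0.768 − 0.1906 = 0.5774.
|λ| = √0.5774 = 0.7599.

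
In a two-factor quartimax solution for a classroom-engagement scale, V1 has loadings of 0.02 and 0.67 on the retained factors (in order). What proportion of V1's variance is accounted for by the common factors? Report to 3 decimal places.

0.449

h² = 0.02² + 0.67² = 0.0004 + 0.4489 = 0.4493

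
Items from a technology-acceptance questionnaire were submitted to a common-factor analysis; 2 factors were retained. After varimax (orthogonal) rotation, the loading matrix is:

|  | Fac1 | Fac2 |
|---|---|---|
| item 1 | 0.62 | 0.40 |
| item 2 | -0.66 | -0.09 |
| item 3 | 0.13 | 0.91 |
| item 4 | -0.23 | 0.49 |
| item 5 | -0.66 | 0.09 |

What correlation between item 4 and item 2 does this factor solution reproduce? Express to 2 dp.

r̂ = Σ λ_i·λ_j across factors = (-0.23)(-0.66) + (0.49)(-0.09)
  = +0.1518 -0.0441 = 0.1077

0.11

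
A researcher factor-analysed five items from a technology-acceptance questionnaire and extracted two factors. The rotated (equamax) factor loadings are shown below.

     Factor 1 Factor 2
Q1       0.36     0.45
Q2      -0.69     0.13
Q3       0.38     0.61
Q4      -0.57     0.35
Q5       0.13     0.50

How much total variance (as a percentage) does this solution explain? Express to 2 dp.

Communalities: 0.3321, 0.4930, 0.5165, 0.4474, 0.2669; Σh² = 2.0559.
Total variance with 5 standardized items is 5, so the solution explains 2.0559/5 = 0.4112 = 41.12%.

41.12%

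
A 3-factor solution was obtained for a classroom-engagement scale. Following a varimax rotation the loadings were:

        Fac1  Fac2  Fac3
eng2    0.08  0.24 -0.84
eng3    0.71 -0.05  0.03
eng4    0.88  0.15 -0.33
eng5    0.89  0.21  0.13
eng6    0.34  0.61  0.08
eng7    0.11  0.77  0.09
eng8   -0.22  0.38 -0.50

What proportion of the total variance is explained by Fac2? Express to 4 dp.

SS loadings for Fac2 = 0.24² + (-0.05)² + 0.15² + 0.21² + 0.61² + 0.77² + 0.38² = 1.2361
Proportion of variance = 1.2361 / 7 = 0.1766.

0.1766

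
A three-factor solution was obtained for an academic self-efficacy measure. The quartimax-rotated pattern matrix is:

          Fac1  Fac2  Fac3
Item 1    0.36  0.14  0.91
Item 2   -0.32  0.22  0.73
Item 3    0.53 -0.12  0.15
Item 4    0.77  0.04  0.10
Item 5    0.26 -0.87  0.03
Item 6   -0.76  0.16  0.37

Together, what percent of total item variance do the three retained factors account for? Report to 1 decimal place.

SS loadings by factor: 1.7510, 0.8665, 1.5313; total = 4.1488.
Total variance with 6 standardized items is 6, so the solution explains 4.1488/6 = 0.6915 = 69.15%.

69.1%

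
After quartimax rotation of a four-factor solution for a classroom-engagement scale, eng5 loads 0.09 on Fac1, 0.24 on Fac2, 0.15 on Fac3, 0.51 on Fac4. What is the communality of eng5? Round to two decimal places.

0.35

h² = 0.09² + 0.24² + 0.15² + 0.51² = 0.0081 + 0.0576 + 0.0225 + 0.2601 = 0.3483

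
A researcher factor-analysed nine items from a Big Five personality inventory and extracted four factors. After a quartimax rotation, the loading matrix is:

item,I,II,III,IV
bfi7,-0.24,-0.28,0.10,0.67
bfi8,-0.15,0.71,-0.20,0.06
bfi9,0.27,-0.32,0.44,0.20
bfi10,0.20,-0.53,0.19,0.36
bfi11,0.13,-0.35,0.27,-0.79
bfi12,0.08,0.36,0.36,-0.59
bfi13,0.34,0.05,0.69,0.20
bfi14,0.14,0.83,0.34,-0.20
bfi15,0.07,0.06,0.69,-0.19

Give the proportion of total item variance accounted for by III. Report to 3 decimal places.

0.172

SS loadings for III = 0.10² + (-0.20)² + 0.44² + 0.19² + 0.27² + 0.36² + 0.69² + 0.34² + 0.69² = 1.5500
Proportion of variance = 1.5500 / 9 = 0.1722.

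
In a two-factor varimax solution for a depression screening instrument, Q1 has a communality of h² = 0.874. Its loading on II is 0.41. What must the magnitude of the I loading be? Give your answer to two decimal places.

0.84

Under orthogonal rotation h² = Σλ², so λ_I² = h² − (0.1681) = 0.874 − 0.1681 = 0.7059.
|λ| = √0.7059 = 0.8402.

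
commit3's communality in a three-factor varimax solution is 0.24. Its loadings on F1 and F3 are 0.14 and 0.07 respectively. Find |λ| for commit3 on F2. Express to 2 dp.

Under orthogonal rotation h² = Σλ², so λ_F2² = h² − (0.0245) = 0.24 − 0.0245 = 0.2155.
|λ| = √0.2155 = 0.4642.

0.46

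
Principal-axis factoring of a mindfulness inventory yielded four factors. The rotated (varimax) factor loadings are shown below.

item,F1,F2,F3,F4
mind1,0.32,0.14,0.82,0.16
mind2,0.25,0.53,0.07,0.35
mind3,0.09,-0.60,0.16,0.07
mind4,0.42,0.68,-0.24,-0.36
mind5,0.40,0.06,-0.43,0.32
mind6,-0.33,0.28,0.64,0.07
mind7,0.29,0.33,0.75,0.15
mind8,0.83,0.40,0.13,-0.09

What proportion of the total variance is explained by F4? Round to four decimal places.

0.0526

SS loadings for F4 = 0.16² + 0.35² + 0.07² + (-0.36)² + 0.32² + 0.07² + 0.15² + (-0.09)² = 0.4205
Proportion of variance = 0.4205 / 8 = 0.0526.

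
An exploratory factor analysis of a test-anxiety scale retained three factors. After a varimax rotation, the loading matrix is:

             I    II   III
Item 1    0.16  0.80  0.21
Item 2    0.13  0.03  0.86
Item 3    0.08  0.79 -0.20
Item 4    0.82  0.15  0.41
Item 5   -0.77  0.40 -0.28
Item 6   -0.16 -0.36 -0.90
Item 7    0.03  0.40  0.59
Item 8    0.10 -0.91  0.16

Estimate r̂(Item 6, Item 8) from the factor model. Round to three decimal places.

r̂ = Σ λ_i·λ_j across factors = (-0.16)(0.10) + (-0.36)(-0.91) + (-0.90)(0.16)
  = -0.0160 +0.3276 -0.1440 = 0.1676

0.168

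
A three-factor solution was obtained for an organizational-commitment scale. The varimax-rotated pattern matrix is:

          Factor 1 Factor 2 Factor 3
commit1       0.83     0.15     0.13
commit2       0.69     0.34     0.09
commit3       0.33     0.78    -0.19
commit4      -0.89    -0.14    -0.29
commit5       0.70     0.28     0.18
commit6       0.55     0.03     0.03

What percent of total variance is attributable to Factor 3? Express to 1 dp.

SS loadings for Factor 3 = 0.13² + 0.09² + (-0.19)² + (-0.29)² + 0.18² + 0.03² = 0.1785
With 6 standardized items, total variance = 6. Proportion = 0.1785/6 = 0.0297 → 2.97%.

3.0%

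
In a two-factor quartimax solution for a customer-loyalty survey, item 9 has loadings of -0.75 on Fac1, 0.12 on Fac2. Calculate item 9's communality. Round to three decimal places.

0.577

h² = (-0.75)² + 0.12² = 0.5625 + 0.0144 = 0.5769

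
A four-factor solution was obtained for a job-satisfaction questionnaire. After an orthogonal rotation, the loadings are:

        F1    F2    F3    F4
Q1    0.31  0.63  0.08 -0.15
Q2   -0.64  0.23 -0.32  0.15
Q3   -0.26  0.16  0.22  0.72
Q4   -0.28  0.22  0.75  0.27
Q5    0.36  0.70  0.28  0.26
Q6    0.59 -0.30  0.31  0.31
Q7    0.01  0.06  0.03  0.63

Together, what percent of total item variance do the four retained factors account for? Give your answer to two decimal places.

61.84%

SS loadings by factor: 1.1295, 1.1074, 0.8951, 1.1969; total = 4.3289.
Total variance with 7 standardized items is 7, so the solution explains 4.3289/7 = 0.6184 = 61.84%.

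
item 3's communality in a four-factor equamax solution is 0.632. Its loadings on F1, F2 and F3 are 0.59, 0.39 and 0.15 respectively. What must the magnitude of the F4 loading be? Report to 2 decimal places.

0.33

Under orthogonal rotation h² = Σλ², so λ_F4² = h² − (0.5227) = 0.632 − 0.5227 = 0.1093.
|λ| = √0.1093 = 0.3306.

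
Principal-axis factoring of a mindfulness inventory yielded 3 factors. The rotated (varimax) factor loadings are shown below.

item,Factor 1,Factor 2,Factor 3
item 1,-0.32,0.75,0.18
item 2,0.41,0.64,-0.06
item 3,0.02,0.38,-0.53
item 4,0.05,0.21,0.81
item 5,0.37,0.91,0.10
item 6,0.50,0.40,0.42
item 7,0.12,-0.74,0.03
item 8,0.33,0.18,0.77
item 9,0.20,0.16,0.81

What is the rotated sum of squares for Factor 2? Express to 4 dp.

2.7543

SS loadings for Factor 2 = 0.75² + 0.64² + 0.38² + 0.21² + 0.91² + 0.40² + (-0.74)² + 0.18² + 0.16² = 0.5625 + 0.4096 + 0.1444 + 0.0441 + 0.8281 + 0.1600 + 0.5476 + 0.0324 + 0.0256 = 2.7543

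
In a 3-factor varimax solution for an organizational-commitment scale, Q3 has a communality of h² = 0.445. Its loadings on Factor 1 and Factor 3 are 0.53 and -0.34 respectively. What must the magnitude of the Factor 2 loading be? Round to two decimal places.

0.22

Under orthogonal rotation h² = Σλ², so λ_Factor 2² = h² − (0.3965) = 0.445 − 0.3965 = 0.0485.
|λ| = √0.0485 = 0.2202.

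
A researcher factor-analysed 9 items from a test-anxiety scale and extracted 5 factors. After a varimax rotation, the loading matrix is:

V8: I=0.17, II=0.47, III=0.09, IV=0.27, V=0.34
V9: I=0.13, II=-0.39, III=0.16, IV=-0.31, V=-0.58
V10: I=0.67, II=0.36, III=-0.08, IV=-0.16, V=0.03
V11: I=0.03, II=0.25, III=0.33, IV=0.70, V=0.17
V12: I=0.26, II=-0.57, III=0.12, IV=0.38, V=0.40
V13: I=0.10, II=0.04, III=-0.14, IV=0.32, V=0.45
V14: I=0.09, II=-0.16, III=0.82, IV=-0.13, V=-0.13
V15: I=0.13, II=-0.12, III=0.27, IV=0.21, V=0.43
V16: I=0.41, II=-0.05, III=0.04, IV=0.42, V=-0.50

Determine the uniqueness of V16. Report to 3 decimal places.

h² = 0.41² + (-0.05)² + 0.04² + 0.42² + (-0.50)² = 0.1681 + 0.0025 + 0.0016 + 0.1764 + 0.2500 = 0.5986
Uniqueness u² = 1 − h² = 1 − 0.5986 = 0.4014

0.401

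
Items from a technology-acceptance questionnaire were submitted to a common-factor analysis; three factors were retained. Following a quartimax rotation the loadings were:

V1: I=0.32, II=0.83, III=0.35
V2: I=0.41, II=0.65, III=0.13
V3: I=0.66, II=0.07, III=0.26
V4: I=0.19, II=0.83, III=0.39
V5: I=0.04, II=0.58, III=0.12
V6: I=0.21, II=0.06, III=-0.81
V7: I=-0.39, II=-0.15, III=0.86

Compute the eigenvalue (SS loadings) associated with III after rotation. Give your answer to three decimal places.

SS loadings for III = 0.35² + 0.13² + 0.26² + 0.39² + 0.12² + (-0.81)² + 0.86² = 0.1225 + 0.0169 + 0.0676 + 0.1521 + 0.0144 + 0.6561 + 0.7396 = 1.7692

1.769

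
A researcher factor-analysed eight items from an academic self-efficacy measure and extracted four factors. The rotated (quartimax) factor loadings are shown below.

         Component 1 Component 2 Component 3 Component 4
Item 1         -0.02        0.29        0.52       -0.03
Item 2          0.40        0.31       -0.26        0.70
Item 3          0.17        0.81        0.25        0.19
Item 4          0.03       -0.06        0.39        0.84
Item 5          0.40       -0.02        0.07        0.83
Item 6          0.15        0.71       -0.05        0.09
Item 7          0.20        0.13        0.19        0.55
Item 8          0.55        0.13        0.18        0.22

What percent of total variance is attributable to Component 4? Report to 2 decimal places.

28.51%

SS loadings for Component 4 = (-0.03)² + 0.70² + 0.19² + 0.84² + 0.83² + 0.09² + 0.55² + 0.22² = 2.2805
With 8 standardized items, total variance = 8. Proportion = 2.2805/8 = 0.2851 → 28.51%.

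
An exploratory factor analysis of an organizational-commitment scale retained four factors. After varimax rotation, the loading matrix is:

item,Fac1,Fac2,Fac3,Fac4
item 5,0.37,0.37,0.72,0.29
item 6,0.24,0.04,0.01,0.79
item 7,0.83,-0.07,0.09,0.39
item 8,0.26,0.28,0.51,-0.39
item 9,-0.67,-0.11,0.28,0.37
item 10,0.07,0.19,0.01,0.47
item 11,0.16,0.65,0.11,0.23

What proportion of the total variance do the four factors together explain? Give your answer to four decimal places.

SS loadings by factor: 1.4304, 0.6925, 0.8773, 1.4231; total = 4.4233.
Total variance with 7 standardized items is 7, so the solution explains 4.4233/7 = 0.6319.

0.6319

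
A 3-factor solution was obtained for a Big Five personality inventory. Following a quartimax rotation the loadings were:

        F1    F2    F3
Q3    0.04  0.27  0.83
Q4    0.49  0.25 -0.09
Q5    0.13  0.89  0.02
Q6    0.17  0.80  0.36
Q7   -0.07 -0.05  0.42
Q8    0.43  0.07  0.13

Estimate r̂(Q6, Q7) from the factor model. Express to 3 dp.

0.099

r̂ = Σ λ_i·λ_j across factors = (0.17)(-0.07) + (0.80)(-0.05) + (0.36)(0.42)
  = -0.0119 -0.0400 +0.1512 = 0.0993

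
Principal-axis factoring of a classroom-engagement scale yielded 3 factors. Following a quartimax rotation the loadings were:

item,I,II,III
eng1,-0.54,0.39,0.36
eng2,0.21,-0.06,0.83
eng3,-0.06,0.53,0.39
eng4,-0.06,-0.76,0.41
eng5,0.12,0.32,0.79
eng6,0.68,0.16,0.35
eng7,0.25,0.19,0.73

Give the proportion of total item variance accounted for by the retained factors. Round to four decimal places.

Communalities: 0.5733, 0.7366, 0.4366, 0.7493, 0.7409, 0.6105, 0.6315; Σh² = 4.4787.
Total variance with 7 standardized items is 7, so the solution explains 4.4787/7 = 0.6398.

0.6398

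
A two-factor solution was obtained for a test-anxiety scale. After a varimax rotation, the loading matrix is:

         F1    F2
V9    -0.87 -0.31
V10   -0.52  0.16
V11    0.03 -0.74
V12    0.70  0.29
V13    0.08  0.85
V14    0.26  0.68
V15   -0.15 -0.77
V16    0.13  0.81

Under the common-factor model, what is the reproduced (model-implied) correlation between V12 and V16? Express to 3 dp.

r̂ = Σ λ_i·λ_j across factors = (0.70)(0.13) + (0.29)(0.81)
  = +0.0910 +0.2349 = 0.3259

0.326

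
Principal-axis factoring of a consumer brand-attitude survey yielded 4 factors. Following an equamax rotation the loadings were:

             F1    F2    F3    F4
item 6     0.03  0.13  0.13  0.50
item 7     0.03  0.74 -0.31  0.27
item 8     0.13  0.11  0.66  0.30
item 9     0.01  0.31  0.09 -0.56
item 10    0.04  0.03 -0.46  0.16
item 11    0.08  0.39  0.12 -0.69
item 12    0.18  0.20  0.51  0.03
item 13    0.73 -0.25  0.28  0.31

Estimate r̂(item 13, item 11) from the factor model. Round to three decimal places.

-0.219

r̂ = Σ λ_i·λ_j across factors = (0.73)(0.08) + (-0.25)(0.39) + (0.28)(0.12) + (0.31)(-0.69)
  = +0.0584 -0.0975 +0.0336 -0.2139 = -0.2194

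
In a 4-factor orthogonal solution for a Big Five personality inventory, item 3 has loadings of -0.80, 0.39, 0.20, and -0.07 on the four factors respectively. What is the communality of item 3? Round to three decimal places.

0.837

h² = (-0.80)² + 0.39² + 0.20² + (-0.07)² = 0.6400 + 0.1521 + 0.0400 + 0.0049 = 0.8370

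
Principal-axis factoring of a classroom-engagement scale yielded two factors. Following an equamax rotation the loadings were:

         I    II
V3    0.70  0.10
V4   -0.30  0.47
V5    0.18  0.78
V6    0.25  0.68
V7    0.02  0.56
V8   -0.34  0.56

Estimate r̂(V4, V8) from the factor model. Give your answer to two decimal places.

0.37

r̂ = Σ λ_i·λ_j across factors = (-0.30)(-0.34) + (0.47)(0.56)
  = +0.1020 +0.2632 = 0.3652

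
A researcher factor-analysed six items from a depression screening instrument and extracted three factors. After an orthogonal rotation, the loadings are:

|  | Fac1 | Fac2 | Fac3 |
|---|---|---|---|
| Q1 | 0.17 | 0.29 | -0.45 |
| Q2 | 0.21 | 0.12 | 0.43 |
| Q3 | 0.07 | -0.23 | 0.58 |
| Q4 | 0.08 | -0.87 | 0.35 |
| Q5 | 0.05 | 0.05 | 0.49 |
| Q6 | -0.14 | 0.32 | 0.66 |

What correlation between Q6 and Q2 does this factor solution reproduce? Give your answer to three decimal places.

r̂ = Σ λ_i·λ_j across factors = (-0.14)(0.21) + (0.32)(0.12) + (0.66)(0.43)
  = -0.0294 +0.0384 +0.2838 = 0.2928

0.293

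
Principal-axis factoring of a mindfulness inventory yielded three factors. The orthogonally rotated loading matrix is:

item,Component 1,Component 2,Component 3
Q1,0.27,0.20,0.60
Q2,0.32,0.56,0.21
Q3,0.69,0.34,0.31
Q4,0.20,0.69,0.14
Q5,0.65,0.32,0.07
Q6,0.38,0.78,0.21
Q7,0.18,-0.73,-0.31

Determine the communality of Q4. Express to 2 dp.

0.54

h² = 0.20² + 0.69² + 0.14² = 0.0400 + 0.4761 + 0.0196 = 0.5357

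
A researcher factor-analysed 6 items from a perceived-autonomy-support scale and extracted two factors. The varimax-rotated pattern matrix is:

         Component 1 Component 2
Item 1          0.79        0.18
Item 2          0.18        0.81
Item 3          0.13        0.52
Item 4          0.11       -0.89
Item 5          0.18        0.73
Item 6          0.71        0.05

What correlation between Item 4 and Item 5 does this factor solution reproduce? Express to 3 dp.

r̂ = Σ λ_i·λ_j across factors = (0.11)(0.18) + (-0.89)(0.73)
  = +0.0198 -0.6497 = -0.6299

-0.630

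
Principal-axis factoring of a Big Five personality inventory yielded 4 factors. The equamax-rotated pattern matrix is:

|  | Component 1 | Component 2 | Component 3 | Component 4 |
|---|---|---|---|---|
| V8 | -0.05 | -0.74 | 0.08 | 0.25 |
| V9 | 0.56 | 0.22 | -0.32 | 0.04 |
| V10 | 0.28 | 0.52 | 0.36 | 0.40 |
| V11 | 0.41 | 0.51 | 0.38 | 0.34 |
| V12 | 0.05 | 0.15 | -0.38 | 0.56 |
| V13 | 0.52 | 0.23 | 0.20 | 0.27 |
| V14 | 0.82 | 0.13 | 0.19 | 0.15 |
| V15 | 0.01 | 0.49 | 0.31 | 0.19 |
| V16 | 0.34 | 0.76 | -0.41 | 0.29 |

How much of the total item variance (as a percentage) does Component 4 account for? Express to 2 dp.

9.65%

SS loadings for Component 4 = 0.25² + 0.04² + 0.40² + 0.34² + 0.56² + 0.27² + 0.15² + 0.19² + 0.29² = 0.8689
With 9 standardized items, total variance = 9. Proportion = 0.8689/9 = 0.0965 → 9.65%.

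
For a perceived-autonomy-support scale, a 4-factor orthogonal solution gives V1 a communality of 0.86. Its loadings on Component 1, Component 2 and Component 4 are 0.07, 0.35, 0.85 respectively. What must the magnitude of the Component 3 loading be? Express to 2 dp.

0.10

Under orthogonal rotation h² = Σλ², so λ_Component 3² = h² − (0.8499) = 0.86 − 0.8499 = 0.0101.
|λ| = √0.0101 = 0.1005.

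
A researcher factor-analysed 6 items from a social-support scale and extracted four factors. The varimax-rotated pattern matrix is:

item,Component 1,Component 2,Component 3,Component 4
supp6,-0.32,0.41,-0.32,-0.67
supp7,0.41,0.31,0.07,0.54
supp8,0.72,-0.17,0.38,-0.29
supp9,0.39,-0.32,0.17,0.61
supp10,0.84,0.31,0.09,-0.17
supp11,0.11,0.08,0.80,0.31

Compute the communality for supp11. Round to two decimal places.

0.75

h² = 0.11² + 0.08² + 0.80² + 0.31² = 0.0121 + 0.0064 + 0.6400 + 0.0961 = 0.7546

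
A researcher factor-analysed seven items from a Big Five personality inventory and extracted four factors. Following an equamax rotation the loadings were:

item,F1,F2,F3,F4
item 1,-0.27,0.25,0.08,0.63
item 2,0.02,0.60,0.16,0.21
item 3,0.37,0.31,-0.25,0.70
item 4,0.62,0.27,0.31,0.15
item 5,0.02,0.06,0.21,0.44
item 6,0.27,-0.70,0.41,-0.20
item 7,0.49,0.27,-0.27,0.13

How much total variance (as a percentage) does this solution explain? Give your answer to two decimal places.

53.51%

SS loadings by factor: 0.9080, 1.1580, 0.4757, 1.2040; total = 3.7457.
Total variance with 7 standardized items is 7, so the solution explains 3.7457/7 = 0.5351 = 53.51%.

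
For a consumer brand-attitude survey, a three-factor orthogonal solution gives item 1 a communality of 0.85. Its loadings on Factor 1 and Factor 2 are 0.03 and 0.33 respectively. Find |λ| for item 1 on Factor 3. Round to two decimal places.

Under orthogonal rotation h² = Σλ², so λ_Factor 3² = h² − (0.1098) = 0.85 − 0.1098 = 0.7402.
|λ| = √0.7402 = 0.8603.

0.86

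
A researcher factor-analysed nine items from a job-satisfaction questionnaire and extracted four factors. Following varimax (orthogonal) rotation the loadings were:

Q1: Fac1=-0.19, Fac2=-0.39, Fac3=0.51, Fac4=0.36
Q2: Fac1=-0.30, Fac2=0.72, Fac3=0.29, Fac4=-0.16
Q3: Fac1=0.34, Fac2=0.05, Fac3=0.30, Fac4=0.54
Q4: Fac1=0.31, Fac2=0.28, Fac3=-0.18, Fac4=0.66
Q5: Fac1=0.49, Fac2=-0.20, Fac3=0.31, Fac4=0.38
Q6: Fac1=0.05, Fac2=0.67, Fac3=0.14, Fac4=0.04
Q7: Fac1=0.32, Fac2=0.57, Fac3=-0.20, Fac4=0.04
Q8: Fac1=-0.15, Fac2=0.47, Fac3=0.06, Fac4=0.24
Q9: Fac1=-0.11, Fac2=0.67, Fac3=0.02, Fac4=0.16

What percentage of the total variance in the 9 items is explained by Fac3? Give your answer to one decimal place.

SS loadings for Fac3 = 0.51² + 0.29² + 0.30² + (-0.18)² + 0.31² + 0.14² + (-0.20)² + 0.06² + 0.02² = 0.6263
With 9 standardized items, total variance = 9. Proportion = 0.6263/9 = 0.0696 → 6.96%.

7.0%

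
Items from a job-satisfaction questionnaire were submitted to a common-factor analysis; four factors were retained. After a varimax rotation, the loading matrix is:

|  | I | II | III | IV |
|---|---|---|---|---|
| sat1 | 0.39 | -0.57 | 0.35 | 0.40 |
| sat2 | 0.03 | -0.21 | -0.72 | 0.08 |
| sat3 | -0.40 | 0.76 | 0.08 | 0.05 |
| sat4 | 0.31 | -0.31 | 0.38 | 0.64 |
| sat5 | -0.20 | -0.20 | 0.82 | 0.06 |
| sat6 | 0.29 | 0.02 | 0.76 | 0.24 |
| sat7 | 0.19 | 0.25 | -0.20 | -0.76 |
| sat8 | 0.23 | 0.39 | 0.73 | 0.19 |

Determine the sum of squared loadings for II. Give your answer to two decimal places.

SS loadings for II = (-0.57)² + (-0.21)² + 0.76² + (-0.31)² + (-0.20)² + 0.02² + 0.25² + 0.39² = 0.3249 + 0.0441 + 0.5776 + 0.0961 + 0.0400 + 0.0004 + 0.0625 + 0.1521 = 1.2977

1.30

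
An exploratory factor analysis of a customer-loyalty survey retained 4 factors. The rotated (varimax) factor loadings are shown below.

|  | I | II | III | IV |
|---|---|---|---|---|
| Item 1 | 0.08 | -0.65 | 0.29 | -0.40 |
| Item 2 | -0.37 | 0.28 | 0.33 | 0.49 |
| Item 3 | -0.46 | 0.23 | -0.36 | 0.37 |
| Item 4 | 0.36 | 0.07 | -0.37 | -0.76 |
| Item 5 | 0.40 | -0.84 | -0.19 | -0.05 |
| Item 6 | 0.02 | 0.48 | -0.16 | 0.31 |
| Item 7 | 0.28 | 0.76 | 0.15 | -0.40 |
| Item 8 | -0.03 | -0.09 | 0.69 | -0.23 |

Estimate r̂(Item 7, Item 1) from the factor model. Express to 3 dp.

-0.268

r̂ = Σ λ_i·λ_j across factors = (0.28)(0.08) + (0.76)(-0.65) + (0.15)(0.29) + (-0.40)(-0.40)
  = +0.0224 -0.4940 +0.0435 +0.1600 = -0.2681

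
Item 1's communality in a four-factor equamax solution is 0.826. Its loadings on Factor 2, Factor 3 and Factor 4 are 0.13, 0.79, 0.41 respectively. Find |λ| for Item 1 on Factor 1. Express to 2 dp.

Under orthogonal rotation h² = Σλ², so λ_Factor 1² = h² − (0.8091) = 0.826 − 0.8091 = 0.0169.
|λ| = √0.0169 = 0.1300.

0.13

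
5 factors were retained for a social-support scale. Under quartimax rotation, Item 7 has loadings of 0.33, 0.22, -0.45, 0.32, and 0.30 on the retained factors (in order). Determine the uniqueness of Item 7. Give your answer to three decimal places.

0.448

h² = 0.33² + 0.22² + (-0.45)² + 0.32² + 0.30² = 0.1089 + 0.0484 + 0.2025 + 0.1024 + 0.0900 = 0.5522
Uniqueness u² = 1 − h² = 1 − 0.5522 = 0.4478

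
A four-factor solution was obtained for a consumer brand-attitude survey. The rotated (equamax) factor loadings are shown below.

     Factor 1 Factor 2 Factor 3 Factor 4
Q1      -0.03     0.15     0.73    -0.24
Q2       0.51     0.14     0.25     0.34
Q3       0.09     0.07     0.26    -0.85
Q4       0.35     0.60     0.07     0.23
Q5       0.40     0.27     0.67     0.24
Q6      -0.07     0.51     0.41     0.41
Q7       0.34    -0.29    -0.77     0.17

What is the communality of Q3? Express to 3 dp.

h² = 0.09² + 0.07² + 0.26² + (-0.85)² = 0.0081 + 0.0049 + 0.0676 + 0.7225 = 0.8031

0.803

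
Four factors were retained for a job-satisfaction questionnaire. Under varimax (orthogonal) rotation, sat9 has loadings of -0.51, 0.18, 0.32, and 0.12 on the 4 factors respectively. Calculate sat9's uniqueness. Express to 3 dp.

h² = (-0.51)² + 0.18² + 0.32² + 0.12² = 0.2601 + 0.0324 + 0.1024 + 0.0144 = 0.4093
Uniqueness u² = 1 − h² = 1 − 0.4093 = 0.5907

0.591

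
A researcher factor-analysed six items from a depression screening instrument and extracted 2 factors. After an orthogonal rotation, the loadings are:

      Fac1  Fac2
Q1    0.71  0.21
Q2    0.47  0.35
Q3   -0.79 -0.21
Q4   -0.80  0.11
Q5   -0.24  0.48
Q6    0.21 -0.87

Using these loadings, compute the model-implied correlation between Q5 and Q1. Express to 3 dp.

r̂ = Σ λ_i·λ_j across factors = (-0.24)(0.71) + (0.48)(0.21)
  = -0.1704 +0.1008 = -0.0696

-0.070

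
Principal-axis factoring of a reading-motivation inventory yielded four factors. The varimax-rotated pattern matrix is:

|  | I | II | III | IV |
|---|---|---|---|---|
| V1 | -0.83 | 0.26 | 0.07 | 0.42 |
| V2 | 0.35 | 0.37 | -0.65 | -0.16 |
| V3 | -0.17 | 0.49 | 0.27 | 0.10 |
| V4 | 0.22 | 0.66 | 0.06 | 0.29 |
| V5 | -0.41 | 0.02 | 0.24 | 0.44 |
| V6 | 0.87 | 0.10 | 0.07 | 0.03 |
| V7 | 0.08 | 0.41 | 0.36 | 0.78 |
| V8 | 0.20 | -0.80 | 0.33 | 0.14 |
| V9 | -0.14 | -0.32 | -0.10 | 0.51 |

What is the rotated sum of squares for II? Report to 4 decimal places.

SS loadings for II = 0.26² + 0.37² + 0.49² + 0.66² + 0.02² + 0.10² + 0.41² + (-0.80)² + (-0.32)² = 0.0676 + 0.1369 + 0.2401 + 0.4356 + 0.0004 + 0.0100 + 0.1681 + 0.6400 + 0.1024 = 1.8011

1.8011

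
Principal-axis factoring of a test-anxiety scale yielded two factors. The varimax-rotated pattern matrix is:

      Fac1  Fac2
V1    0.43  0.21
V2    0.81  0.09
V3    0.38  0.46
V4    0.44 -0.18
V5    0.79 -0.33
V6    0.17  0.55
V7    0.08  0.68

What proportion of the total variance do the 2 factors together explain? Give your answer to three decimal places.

Communalities: 0.2290, 0.6642, 0.3560, 0.2260, 0.7330, 0.3314, 0.4688; Σh² = 3.0084.
Total variance with 7 standardized items is 7, so the solution explains 3.0084/7 = 0.4298.

0.430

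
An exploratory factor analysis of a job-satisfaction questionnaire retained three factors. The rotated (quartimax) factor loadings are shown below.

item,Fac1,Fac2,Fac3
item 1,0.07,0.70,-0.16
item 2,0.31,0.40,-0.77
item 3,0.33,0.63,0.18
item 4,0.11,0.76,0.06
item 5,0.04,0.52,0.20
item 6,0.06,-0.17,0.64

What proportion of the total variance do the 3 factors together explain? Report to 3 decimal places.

Communalities: 0.5205, 0.8490, 0.5382, 0.5933, 0.3120, 0.4421; Σh² = 3.2551.
Total variance with 6 standardized items is 6, so the solution explains 3.2551/6 = 0.5425.

0.543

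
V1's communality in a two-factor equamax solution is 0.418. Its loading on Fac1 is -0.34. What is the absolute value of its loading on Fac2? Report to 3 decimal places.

0.550

Under orthogonal rotation h² = Σλ², so λ_Fac2² = h² − (0.1156) = 0.418 − 0.1156 = 0.3024.
|λ| = √0.3024 = 0.5499.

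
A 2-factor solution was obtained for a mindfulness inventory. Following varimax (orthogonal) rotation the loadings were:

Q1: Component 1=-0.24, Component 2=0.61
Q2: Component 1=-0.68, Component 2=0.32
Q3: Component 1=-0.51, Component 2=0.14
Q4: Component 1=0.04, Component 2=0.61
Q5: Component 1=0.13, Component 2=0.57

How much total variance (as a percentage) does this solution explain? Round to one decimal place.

39.8%

Communalities: 0.4297, 0.5648, 0.2797, 0.3737, 0.3418; Σh² = 1.9897.
Total variance with 5 standardized items is 5, so the solution explains 1.9897/5 = 0.3979 = 39.79%.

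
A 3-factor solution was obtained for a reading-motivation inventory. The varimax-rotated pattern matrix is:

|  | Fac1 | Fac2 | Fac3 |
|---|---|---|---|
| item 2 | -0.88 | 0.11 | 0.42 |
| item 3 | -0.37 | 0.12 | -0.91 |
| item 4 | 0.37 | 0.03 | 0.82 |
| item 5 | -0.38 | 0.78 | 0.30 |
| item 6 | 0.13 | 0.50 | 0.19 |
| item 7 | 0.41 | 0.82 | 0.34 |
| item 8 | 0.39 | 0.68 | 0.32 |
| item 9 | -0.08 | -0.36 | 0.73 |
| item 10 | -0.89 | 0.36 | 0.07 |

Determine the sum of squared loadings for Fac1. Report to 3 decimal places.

SS loadings for Fac1 = (-0.88)² + (-0.37)² + 0.37² + (-0.38)² + 0.13² + 0.41² + 0.39² + (-0.08)² + (-0.89)² = 0.7744 + 0.1369 + 0.1369 + 0.1444 + 0.0169 + 0.1681 + 0.1521 + 0.0064 + 0.7921 = 2.3282

2.328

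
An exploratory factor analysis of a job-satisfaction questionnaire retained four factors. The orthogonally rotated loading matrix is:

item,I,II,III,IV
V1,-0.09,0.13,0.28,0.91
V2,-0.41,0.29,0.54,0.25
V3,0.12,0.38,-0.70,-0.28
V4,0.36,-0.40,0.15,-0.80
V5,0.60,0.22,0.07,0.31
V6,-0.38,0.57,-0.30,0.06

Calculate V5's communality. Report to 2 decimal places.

0.51

h² = 0.60² + 0.22² + 0.07² + 0.31² = 0.3600 + 0.0484 + 0.0049 + 0.0961 = 0.5094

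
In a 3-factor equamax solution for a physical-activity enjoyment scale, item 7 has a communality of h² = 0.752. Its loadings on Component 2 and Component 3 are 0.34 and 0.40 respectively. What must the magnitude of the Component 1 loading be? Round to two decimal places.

0.69

Under orthogonal rotation h² = Σλ², so λ_Component 1² = h² − (0.2756) = 0.752 − 0.2756 = 0.4764.
|λ| = √0.4764 = 0.6902.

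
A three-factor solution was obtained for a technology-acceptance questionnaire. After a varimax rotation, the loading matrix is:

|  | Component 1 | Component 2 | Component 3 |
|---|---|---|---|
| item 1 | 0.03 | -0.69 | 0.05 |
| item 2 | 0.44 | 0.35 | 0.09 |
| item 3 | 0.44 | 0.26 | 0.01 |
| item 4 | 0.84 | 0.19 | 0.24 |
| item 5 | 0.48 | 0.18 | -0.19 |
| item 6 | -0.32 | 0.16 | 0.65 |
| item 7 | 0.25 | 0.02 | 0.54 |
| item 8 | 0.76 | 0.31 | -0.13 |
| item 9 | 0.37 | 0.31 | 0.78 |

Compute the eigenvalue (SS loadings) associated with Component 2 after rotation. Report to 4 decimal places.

0.9529

SS loadings for Component 2 = (-0.69)² + 0.35² + 0.26² + 0.19² + 0.18² + 0.16² + 0.02² + 0.31² + 0.31² = 0.4761 + 0.1225 + 0.0676 + 0.0361 + 0.0324 + 0.0256 + 0.0004 + 0.0961 + 0.0961 = 0.9529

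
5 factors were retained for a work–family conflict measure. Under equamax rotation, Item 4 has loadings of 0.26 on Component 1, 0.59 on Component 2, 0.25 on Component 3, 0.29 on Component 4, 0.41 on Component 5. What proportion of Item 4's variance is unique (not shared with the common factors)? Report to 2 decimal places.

h² = 0.26² + 0.59² + 0.25² + 0.29² + 0.41² = 0.0676 + 0.3481 + 0.0625 + 0.0841 + 0.1681 = 0.7304
Uniqueness u² = 1 − h² = 1 − 0.7304 = 0.2696

0.27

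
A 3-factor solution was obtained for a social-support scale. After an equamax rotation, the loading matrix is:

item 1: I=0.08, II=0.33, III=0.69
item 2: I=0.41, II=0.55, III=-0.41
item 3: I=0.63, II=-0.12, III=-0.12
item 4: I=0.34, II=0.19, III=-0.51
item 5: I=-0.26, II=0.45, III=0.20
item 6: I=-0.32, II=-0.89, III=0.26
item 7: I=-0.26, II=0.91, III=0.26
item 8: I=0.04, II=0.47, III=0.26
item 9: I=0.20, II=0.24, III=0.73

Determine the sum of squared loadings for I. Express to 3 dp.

0.966

SS loadings for I = 0.08² + 0.41² + 0.63² + 0.34² + (-0.26)² + (-0.32)² + (-0.26)² + 0.04² + 0.20² = 0.0064 + 0.1681 + 0.3969 + 0.1156 + 0.0676 + 0.1024 + 0.0676 + 0.0016 + 0.0400 = 0.9662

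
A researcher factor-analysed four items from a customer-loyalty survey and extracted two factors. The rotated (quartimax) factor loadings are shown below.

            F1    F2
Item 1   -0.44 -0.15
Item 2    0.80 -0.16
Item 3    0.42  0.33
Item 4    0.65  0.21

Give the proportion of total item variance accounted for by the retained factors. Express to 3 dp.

Communalities: 0.2161, 0.6656, 0.2853, 0.4666; Σh² = 1.6336.
Total variance with 4 standardized items is 4, so the solution explains 1.6336/4 = 0.4084.

0.408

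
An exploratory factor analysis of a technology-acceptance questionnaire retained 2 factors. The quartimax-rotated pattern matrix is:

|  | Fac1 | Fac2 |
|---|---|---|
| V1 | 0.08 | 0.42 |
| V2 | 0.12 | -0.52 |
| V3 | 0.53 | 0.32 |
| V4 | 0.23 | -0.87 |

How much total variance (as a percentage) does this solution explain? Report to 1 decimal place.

41.5%

Communalities: 0.1828, 0.2848, 0.3833, 0.8098; Σh² = 1.6607.
Total variance with 4 standardized items is 4, so the solution explains 1.6607/4 = 0.4152 = 41.52%.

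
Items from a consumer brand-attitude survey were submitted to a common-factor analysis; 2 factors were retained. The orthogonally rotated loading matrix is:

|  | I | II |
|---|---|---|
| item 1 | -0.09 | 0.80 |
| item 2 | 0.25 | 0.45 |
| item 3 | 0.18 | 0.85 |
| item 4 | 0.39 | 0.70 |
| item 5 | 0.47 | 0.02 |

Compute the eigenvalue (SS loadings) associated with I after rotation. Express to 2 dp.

0.48

SS loadings for I = (-0.09)² + 0.25² + 0.18² + 0.39² + 0.47² = 0.0081 + 0.0625 + 0.0324 + 0.1521 + 0.2209 = 0.4760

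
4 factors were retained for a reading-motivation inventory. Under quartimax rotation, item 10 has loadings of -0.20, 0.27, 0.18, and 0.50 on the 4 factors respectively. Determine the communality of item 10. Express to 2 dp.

0.40

h² = (-0.20)² + 0.27² + 0.18² + 0.50² = 0.0400 + 0.0729 + 0.0324 + 0.2500 = 0.3953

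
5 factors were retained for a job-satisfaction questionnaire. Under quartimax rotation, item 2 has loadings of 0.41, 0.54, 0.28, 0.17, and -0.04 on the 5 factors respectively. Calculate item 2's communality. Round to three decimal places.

h² = 0.41² + 0.54² + 0.28² + 0.17² + (-0.04)² = 0.1681 + 0.2916 + 0.0784 + 0.0289 + 0.0016 = 0.5686

0.569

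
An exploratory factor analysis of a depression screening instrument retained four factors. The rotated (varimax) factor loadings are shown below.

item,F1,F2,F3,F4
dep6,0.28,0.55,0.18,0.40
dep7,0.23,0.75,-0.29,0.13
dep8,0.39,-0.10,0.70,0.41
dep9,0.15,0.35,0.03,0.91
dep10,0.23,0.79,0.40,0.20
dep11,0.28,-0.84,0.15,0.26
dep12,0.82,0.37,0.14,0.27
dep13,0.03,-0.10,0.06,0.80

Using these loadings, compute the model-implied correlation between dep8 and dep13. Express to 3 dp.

0.392

r̂ = Σ λ_i·λ_j across factors = (0.39)(0.03) + (-0.10)(-0.10) + (0.70)(0.06) + (0.41)(0.80)
  = +0.0117 +0.0100 +0.0420 +0.3280 = 0.3917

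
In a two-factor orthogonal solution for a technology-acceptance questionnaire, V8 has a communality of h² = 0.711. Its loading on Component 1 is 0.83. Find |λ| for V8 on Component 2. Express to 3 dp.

0.149

Under orthogonal rotation h² = Σλ², so λ_Component 2² = h² − (0.6889) = 0.711 − 0.6889 = 0.0221.
|λ| = √0.0221 = 0.1487.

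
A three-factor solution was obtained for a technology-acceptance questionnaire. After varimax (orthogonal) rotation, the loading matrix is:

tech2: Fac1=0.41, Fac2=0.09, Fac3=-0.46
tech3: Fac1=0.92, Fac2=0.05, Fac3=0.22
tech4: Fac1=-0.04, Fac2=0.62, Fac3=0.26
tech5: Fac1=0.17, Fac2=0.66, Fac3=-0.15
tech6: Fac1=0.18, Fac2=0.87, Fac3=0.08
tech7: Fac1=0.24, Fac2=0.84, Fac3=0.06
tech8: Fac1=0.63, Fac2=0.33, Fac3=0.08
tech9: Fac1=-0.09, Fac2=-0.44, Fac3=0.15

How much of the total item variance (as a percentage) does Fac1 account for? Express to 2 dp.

SS loadings for Fac1 = 0.41² + 0.92² + (-0.04)² + 0.17² + 0.18² + 0.24² + 0.63² + (-0.09)² = 1.5400
With 8 standardized items, total variance = 8. Proportion = 1.5400/8 = 0.1925 → 19.25%.

19.25%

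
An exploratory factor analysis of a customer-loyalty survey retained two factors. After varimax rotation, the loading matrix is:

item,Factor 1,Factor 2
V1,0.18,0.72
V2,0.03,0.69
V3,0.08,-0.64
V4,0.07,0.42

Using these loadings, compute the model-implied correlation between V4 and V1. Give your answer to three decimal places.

r̂ = Σ λ_i·λ_j across factors = (0.07)(0.18) + (0.42)(0.72)
  = +0.0126 +0.3024 = 0.3150

0.315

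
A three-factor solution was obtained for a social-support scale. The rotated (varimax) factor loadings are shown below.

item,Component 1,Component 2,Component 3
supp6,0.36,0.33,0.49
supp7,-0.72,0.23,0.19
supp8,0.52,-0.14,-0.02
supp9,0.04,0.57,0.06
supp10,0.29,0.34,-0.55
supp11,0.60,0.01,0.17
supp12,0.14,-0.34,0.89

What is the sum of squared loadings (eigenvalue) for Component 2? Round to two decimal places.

0.74

SS loadings for Component 2 = 0.33² + 0.23² + (-0.14)² + 0.57² + 0.34² + 0.01² + (-0.34)² = 0.1089 + 0.0529 + 0.0196 + 0.3249 + 0.1156 + 0.0001 + 0.1156 = 0.7376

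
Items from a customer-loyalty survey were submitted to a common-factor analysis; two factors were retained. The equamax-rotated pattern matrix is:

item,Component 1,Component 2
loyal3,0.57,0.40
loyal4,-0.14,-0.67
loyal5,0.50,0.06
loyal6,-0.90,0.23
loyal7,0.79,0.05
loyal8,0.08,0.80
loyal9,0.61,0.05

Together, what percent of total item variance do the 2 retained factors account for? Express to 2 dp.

Communalities: 0.4849, 0.4685, 0.2536, 0.8629, 0.6266, 0.6464, 0.3746; Σh² = 3.7175.
Total variance with 7 standardized items is 7, so the solution explains 3.7175/7 = 0.5311 = 53.11%.

53.11%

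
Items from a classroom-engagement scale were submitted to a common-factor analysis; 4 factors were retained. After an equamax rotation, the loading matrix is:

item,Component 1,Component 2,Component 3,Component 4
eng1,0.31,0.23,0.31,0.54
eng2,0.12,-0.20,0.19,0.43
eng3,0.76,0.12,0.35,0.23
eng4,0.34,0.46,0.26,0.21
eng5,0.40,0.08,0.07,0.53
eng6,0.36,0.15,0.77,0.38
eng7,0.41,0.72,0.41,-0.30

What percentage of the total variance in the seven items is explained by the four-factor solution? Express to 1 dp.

Communalities: 0.5367, 0.2754, 0.7674, 0.4389, 0.4522, 0.8894, 0.9446; Σh² = 4.3046.
Total variance with 7 standardized items is 7, so the solution explains 4.3046/7 = 0.6149 = 61.49%.

61.5%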